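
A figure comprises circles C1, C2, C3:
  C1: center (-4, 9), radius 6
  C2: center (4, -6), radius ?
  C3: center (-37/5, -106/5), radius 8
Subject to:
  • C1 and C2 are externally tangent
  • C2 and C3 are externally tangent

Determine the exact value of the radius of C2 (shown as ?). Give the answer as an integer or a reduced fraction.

11

1. [ext C1·C2]  r_C2² + 12r_C2 − 253 = 0  ⇒  r_C2 = 11 (r>0 drops 1)
2. [ext C2·C3]  r_C2² + 16r_C2 − 297 = 0  ⇒  r_C2 = 11 (r>0 drops 1)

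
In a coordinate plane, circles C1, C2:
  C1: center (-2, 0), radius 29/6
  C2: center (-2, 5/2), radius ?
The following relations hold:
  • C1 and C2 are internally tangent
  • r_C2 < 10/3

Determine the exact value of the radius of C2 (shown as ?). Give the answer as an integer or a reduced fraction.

1. [int C1,C2]  r_C2² − (29/3)r_C2 + 154/9 = 0  ⇒  r_C2 = 7/3 or 22/3
2. given r_C2 < 10/3: keep 7/3

7/3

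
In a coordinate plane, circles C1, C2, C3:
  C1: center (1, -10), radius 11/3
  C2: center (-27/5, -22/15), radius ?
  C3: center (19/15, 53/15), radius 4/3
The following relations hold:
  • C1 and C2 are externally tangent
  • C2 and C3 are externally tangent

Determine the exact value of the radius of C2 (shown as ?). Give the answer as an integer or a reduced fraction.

7

1. [ext C1·C2]  r_C2² + (22/3)r_C2 − 301/3 = 0  ⇒  r_C2 = 7 (r>0 drops 1)
2. [ext C2·C3]  r_C2² + (8/3)r_C2 − 203/3 = 0  ⇒  r_C2 = 7 (r>0 drops 1)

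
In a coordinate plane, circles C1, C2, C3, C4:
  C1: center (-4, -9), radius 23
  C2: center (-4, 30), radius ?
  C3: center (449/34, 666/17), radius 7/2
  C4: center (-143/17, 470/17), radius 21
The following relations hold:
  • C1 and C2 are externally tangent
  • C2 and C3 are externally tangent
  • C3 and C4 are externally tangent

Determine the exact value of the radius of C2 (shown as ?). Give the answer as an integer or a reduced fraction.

1. [ext C1·C2]  r_C2² + 46r_C2 − 992 = 0  ⇒  r_C2 = 16 (r>0 drops 1)
2. [ext C2·C3]  r_C2² + 7r_C2 − 368 = 0  ⇒  r_C2 = 16 (r>0 drops 1)

16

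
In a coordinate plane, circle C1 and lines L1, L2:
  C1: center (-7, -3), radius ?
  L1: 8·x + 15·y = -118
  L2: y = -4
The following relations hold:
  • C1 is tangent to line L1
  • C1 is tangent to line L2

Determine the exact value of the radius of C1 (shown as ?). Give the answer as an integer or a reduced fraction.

1. [C1‖L1]  r_C1² − 1 = 0  ⇒  r_C1 = 1 (r>0 drops 1)
2. [C1‖L2]  r_C1² − 1 = 0  ⇒  r_C1 = 1 (r>0 drops 1)

1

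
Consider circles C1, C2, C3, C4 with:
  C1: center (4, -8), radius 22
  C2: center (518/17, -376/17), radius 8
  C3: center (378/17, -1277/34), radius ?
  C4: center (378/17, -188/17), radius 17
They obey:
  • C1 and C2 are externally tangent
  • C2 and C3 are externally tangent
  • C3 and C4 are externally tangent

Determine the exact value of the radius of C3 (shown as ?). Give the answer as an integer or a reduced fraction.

19/2

1. [ext C2·C3]  r_C3² + 16r_C3 − 969/4 = 0  ⇒  r_C3 = 19/2 (r>0 drops 1)
2. [ext C3·C4]  r_C3² + 34r_C3 − 1653/4 = 0  ⇒  r_C3 = 19/2 (r>0 drops 1)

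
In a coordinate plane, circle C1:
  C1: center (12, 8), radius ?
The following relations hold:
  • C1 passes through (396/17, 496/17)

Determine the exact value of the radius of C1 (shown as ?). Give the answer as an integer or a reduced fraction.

1. [C1∋P]  r_C1² − 576 = 0  ⇒  r_C1 = 24 (r>0 drops 1)

24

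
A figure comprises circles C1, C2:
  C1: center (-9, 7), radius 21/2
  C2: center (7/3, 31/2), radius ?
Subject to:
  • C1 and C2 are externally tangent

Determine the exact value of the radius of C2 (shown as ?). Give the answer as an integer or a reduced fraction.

1. [ext C1·C2]  r_C2² + 21r_C2 − 814/9 = 0  ⇒  r_C2 = 11/3 (r>0 drops 1)

11/3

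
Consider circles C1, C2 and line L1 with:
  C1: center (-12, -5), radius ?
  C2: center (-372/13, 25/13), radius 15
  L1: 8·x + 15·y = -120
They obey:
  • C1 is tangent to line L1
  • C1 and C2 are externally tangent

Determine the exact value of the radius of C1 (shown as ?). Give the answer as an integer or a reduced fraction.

1. [C1‖L1]  r_C1² − 9 = 0  ⇒  r_C1 = 3 (r>0 drops 1)
2. [ext C1·C2]  r_C1² + 30r_C1 − 99 = 0  ⇒  r_C1 = 3 (r>0 drops 1)

3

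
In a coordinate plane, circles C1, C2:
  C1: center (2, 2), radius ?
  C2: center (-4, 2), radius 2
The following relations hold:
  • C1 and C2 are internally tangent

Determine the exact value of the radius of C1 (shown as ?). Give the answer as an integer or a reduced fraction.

8

1. [int C1,C2]  r_C1² − 4r_C1 − 32 = 0  ⇒  r_C1 = 8 (r>0 drops 1)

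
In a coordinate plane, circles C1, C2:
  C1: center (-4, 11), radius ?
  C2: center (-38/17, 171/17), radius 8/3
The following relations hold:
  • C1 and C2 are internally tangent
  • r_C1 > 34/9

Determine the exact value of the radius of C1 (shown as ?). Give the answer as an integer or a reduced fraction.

14/3

1. [int C1,C2]  r_C1² − (16/3)r_C1 + 28/9 = 0  ⇒  r_C1 = 2/3 or 14/3
2. given r_C1 > 34/9: keep 14/3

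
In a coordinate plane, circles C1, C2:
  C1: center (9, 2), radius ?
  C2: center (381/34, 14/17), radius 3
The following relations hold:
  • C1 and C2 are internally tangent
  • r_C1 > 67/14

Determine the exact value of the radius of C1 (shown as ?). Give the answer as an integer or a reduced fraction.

11/2

1. [int C1,C2]  r_C1² − 6r_C1 + 11/4 = 0  ⇒  r_C1 = 1/2 or 11/2
2. given r_C1 > 67/14: keep 11/2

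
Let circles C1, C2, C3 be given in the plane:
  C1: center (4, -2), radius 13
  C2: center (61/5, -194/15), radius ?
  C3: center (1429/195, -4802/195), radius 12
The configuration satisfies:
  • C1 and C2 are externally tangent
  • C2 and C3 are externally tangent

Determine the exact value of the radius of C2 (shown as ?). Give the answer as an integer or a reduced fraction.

1. [ext C1·C2]  r_C2² + 26r_C2 − 160/9 = 0  ⇒  r_C2 = 2/3 (r>0 drops 1)
2. [ext C2·C3]  r_C2² + 24r_C2 − 148/9 = 0  ⇒  r_C2 = 2/3 (r>0 drops 1)

2/3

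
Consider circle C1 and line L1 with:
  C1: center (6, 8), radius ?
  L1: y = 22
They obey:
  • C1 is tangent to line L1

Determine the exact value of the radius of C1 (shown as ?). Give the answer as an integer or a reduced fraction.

14

1. [C1‖L1]  r_C1² − 196 = 0  ⇒  r_C1 = 14 (r>0 drops 1)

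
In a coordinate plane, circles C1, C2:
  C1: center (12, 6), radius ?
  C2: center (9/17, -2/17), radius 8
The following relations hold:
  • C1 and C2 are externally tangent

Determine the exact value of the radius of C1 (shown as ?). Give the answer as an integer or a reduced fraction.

1. [ext C1·C2]  r_C1² + 16r_C1 − 105 = 0  ⇒  r_C1 = 5 (r>0 drops 1)

5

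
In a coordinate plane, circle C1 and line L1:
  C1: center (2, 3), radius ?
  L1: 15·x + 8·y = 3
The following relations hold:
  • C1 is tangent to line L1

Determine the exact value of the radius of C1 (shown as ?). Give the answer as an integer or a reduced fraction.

3

1. [C1‖L1]  r_C1² − 9 = 0  ⇒  r_C1 = 3 (r>0 drops 1)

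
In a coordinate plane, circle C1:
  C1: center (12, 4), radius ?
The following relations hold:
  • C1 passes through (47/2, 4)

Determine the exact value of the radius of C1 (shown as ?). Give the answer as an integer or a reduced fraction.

23/2

1. [C1∋P]  r_C1² − 529/4 = 0  ⇒  r_C1 = 23/2 (r>0 drops 1)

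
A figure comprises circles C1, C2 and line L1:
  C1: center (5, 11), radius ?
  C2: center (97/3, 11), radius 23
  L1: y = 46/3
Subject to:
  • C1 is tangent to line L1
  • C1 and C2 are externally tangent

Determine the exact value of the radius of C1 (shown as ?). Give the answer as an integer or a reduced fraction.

13/3

1. [C1‖L1]  r_C1² − 169/9 = 0  ⇒  r_C1 = 13/3 (r>0 drops 1)
2. [ext C1·C2]  r_C1² + 46r_C1 − 1963/9 = 0  ⇒  r_C1 = 13/3 (r>0 drops 1)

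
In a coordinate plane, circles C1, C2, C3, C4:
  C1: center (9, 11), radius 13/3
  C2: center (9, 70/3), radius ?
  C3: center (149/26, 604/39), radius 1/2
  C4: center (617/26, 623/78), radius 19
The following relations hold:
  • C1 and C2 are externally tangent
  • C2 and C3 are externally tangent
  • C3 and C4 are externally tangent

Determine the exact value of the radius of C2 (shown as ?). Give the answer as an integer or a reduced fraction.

8

1. [ext C1·C2]  r_C2² + (26/3)r_C2 − 400/3 = 0  ⇒  r_C2 = 8 (r>0 drops 1)
2. [ext C2·C3]  r_C2² + 1r_C2 − 72 = 0  ⇒  r_C2 = 8 (r>0 drops 1)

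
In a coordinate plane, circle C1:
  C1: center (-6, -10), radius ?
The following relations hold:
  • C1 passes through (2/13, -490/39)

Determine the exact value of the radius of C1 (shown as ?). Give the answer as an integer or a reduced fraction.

1. [C1∋P]  r_C1² − 400/9 = 0  ⇒  r_C1 = 20/3 (r>0 drops 1)

20/3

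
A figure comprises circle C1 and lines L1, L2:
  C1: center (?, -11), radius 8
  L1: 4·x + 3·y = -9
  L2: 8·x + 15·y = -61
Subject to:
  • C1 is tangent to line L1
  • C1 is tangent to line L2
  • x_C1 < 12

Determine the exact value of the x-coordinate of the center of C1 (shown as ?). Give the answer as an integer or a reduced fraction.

-4

1. [C1‖L1]  x_C1² − 12x_C1 − 64 = 0  ⇒  x_C1 = -4 or 16
2. [C1‖L2]  x_C1² − 26x_C1 − 120 = 0  ⇒  x_C1 = -4 or 30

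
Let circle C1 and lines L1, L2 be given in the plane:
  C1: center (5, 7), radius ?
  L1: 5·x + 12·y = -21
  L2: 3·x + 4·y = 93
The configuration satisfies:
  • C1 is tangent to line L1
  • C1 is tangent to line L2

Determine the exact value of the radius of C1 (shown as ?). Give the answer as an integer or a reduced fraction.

1. [C1‖L1]  r_C1² − 100 = 0  ⇒  r_C1 = 10 (r>0 drops 1)
2. [C1‖L2]  r_C1² − 100 = 0  ⇒  r_C1 = 10 (r>0 drops 1)

10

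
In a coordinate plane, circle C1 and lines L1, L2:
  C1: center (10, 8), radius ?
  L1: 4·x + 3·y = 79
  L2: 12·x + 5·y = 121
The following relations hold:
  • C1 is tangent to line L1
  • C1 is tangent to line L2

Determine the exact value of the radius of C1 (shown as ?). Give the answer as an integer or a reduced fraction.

1. [C1‖L1]  r_C1² − 9 = 0  ⇒  r_C1 = 3 (r>0 drops 1)
2. [C1‖L2]  r_C1² − 9 = 0  ⇒  r_C1 = 3 (r>0 drops 1)

3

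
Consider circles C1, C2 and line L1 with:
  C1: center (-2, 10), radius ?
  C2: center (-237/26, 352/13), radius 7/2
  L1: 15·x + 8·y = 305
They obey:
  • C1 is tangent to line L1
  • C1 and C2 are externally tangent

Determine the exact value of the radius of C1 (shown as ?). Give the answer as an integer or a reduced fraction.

1. [C1‖L1]  r_C1² − 225 = 0  ⇒  r_C1 = 15 (r>0 drops 1)
2. [ext C1·C2]  r_C1² + 7r_C1 − 330 = 0  ⇒  r_C1 = 15 (r>0 drops 1)

15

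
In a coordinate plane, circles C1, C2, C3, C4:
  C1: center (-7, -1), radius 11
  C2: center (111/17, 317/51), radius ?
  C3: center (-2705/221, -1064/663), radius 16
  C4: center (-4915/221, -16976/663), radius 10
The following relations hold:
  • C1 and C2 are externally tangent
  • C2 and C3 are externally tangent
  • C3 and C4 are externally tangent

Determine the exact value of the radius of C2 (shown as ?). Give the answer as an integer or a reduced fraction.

13/3

1. [ext C1·C2]  r_C2² + 22r_C2 − 1027/9 = 0  ⇒  r_C2 = 13/3 (r>0 drops 1)
2. [ext C2·C3]  r_C2² + 32r_C2 − 1417/9 = 0  ⇒  r_C2 = 13/3 (r>0 drops 1)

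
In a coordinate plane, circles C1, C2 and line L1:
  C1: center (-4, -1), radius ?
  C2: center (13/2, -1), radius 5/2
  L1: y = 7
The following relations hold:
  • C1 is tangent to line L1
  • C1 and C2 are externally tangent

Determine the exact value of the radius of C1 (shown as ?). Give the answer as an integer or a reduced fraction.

8

1. [C1‖L1]  r_C1² − 64 = 0  ⇒  r_C1 = 8 (r>0 drops 1)
2. [ext C1·C2]  r_C1² + 5r_C1 − 104 = 0  ⇒  r_C1 = 8 (r>0 drops 1)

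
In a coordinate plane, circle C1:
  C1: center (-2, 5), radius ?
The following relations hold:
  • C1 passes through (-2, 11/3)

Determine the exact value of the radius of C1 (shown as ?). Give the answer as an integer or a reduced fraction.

1. [C1∋P]  r_C1² − 16/9 = 0  ⇒  r_C1 = 4/3 (r>0 drops 1)

4/3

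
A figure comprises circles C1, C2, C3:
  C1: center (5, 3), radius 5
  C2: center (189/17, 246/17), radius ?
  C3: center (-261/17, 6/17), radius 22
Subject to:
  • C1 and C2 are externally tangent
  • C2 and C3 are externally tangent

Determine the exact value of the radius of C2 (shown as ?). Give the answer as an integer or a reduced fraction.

1. [ext C1·C2]  r_C2² + 10r_C2 − 144 = 0  ⇒  r_C2 = 8 (r>0 drops 1)
2. [ext C2·C3]  r_C2² + 44r_C2 − 416 = 0  ⇒  r_C2 = 8 (r>0 drops 1)

8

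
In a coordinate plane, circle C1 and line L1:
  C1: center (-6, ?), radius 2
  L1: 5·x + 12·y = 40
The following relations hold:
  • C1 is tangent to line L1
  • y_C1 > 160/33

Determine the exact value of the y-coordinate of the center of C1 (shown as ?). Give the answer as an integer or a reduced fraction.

8

1. [C1‖L1]  y_C1² − (35/3)y_C1 + 88/3 = 0  ⇒  y_C1 = 11/3 or 8
2. given y_C1 > 160/33: keep 8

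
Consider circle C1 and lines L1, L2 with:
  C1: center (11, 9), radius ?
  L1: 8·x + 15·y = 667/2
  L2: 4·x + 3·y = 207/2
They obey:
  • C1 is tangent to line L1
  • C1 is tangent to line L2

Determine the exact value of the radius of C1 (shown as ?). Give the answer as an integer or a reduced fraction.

13/2

1. [C1‖L1]  r_C1² − 169/4 = 0  ⇒  r_C1 = 13/2 (r>0 drops 1)
2. [C1‖L2]  r_C1² − 169/4 = 0  ⇒  r_C1 = 13/2 (r>0 drops 1)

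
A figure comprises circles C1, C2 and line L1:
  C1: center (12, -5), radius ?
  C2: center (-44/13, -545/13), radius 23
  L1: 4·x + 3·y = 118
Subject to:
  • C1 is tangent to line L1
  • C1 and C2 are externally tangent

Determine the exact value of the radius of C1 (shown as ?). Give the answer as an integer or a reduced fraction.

17

1. [C1‖L1]  r_C1² − 289 = 0  ⇒  r_C1 = 17 (r>0 drops 1)
2. [ext C1·C2]  r_C1² + 46r_C1 − 1071 = 0  ⇒  r_C1 = 17 (r>0 drops 1)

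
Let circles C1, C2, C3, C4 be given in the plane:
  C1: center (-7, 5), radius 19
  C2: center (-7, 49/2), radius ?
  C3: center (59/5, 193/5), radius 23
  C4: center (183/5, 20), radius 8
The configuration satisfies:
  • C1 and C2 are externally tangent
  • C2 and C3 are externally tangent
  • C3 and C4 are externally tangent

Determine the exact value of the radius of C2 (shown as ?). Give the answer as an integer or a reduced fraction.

1. [ext C1·C2]  r_C2² + 38r_C2 − 77/4 = 0  ⇒  r_C2 = 1/2 (r>0 drops 1)
2. [ext C2·C3]  r_C2² + 46r_C2 − 93/4 = 0  ⇒  r_C2 = 1/2 (r>0 drops 1)

1/2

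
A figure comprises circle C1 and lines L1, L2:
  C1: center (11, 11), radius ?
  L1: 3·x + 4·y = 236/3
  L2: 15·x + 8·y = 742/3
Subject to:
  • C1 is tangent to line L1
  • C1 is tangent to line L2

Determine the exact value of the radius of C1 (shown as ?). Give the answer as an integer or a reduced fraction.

1/3

1. [C1‖L1]  r_C1² − 1/9 = 0  ⇒  r_C1 = 1/3 (r>0 drops 1)
2. [C1‖L2]  r_C1² − 1/9 = 0  ⇒  r_C1 = 1/3 (r>0 drops 1)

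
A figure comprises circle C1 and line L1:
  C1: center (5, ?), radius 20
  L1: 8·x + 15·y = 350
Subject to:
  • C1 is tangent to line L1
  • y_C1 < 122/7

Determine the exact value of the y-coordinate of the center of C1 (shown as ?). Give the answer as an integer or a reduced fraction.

1. [C1‖L1]  y_C1² − (124/3)y_C1 − 260/3 = 0  ⇒  y_C1 = -2 or 130/3
2. given y_C1 < 122/7: keep -2

-2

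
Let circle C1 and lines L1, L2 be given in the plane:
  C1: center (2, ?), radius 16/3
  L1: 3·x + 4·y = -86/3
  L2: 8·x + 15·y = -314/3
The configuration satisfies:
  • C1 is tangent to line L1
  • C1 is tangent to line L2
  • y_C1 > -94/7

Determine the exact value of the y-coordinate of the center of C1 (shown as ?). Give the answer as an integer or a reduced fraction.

1. [C1‖L1]  y_C1² + (52/3)y_C1 + 92/3 = 0  ⇒  y_C1 = -46/3 or -2
2. [C1‖L2]  y_C1² + (724/45)y_C1 + 1268/45 = 0  ⇒  y_C1 = -634/45 or -2

-2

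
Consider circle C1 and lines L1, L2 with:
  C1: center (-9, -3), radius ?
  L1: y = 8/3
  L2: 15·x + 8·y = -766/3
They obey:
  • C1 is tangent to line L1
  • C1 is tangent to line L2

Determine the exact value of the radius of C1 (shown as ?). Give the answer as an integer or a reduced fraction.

1. [C1‖L1]  r_C1² − 289/9 = 0  ⇒  r_C1 = 17/3 (r>0 drops 1)
2. [C1‖L2]  r_C1² − 289/9 = 0  ⇒  r_C1 = 17/3 (r>0 drops 1)

17/3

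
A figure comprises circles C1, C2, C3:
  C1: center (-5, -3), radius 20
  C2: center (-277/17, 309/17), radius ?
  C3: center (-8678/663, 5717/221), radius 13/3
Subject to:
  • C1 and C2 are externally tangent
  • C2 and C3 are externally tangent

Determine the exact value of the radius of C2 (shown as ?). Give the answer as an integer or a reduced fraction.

1. [ext C1·C2]  r_C2² + 40r_C2 − 176 = 0  ⇒  r_C2 = 4 (r>0 drops 1)
2. [ext C2·C3]  r_C2² + (26/3)r_C2 − 152/3 = 0  ⇒  r_C2 = 4 (r>0 drops 1)

4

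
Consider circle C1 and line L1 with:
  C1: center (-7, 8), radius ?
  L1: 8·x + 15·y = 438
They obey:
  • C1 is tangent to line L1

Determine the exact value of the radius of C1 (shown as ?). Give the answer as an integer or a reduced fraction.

22

1. [C1‖L1]  r_C1² − 484 = 0  ⇒  r_C1 = 22 (r>0 drops 1)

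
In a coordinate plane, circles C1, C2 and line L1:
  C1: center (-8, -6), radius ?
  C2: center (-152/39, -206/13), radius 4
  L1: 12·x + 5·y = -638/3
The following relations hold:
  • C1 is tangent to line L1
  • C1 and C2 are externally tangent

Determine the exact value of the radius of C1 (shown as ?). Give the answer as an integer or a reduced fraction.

1. [C1‖L1]  r_C1² − 400/9 = 0  ⇒  r_C1 = 20/3 (r>0 drops 1)
2. [ext C1·C2]  r_C1² + 8r_C1 − 880/9 = 0  ⇒  r_C1 = 20/3 (r>0 drops 1)

20/3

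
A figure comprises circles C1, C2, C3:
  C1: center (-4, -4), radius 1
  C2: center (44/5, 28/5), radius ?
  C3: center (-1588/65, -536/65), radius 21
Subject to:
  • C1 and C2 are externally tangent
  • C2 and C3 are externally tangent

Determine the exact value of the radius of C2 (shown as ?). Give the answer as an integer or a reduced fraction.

15

1. [ext C1·C2]  r_C2² + 2r_C2 − 255 = 0  ⇒  r_C2 = 15 (r>0 drops 1)
2. [ext C2·C3]  r_C2² + 42r_C2 − 855 = 0  ⇒  r_C2 = 15 (r>0 drops 1)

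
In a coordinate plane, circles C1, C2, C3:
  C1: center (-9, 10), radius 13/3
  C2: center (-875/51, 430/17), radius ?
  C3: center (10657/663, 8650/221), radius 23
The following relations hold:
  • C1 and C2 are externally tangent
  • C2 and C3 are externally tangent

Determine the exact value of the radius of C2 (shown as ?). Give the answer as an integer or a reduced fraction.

13

1. [ext C1·C2]  r_C2² + (26/3)r_C2 − 845/3 = 0  ⇒  r_C2 = 13 (r>0 drops 1)
2. [ext C2·C3]  r_C2² + 46r_C2 − 767 = 0  ⇒  r_C2 = 13 (r>0 drops 1)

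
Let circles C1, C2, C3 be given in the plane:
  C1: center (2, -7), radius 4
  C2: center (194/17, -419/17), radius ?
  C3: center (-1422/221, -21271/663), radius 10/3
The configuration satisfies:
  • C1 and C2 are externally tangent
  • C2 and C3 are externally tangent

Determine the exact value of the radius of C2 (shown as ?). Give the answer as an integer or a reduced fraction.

16

1. [ext C1·C2]  r_C2² + 8r_C2 − 384 = 0  ⇒  r_C2 = 16 (r>0 drops 1)
2. [ext C2·C3]  r_C2² + (20/3)r_C2 − 1088/3 = 0  ⇒  r_C2 = 16 (r>0 drops 1)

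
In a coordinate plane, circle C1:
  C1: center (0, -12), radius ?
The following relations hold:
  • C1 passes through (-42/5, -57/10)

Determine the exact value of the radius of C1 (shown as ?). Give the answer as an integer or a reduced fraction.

21/2

1. [C1∋P]  r_C1² − 441/4 = 0  ⇒  r_C1 = 21/2 (r>0 drops 1)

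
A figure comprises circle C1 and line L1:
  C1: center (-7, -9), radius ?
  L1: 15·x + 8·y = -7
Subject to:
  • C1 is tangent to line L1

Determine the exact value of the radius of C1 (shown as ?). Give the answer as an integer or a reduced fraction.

1. [C1‖L1]  r_C1² − 100 = 0  ⇒  r_C1 = 10 (r>0 drops 1)

10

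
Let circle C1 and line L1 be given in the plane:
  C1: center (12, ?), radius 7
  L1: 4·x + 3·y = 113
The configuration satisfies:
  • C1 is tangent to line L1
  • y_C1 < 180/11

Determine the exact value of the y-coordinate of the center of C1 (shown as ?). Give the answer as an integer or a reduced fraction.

10

1. [C1‖L1]  y_C1² − (130/3)y_C1 + 1000/3 = 0  ⇒  y_C1 = 10 or 100/3
2. given y_C1 < 180/11: keep 10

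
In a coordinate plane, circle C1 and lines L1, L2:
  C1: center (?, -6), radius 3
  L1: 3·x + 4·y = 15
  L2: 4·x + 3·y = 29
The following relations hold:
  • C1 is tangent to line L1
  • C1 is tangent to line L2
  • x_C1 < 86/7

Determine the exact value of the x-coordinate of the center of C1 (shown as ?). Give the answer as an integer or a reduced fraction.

1. [C1‖L1]  x_C1² − 26x_C1 + 144 = 0  ⇒  x_C1 = 8 or 18
2. [C1‖L2]  x_C1² − (47/2)x_C1 + 124 = 0  ⇒  x_C1 = 8 or 31/2

8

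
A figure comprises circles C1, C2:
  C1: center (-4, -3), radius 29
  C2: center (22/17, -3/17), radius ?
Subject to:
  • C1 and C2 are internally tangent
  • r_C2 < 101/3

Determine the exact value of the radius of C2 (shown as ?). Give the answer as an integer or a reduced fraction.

23

1. [int C1,C2]  r_C2² − 58r_C2 + 805 = 0  ⇒  r_C2 = 23 or 35
2. given r_C2 < 101/3: keep 23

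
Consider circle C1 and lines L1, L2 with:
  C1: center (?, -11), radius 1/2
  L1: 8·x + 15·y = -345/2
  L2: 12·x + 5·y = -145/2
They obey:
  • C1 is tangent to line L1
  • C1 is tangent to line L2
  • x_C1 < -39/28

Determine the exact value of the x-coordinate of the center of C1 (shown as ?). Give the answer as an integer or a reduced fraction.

-2

1. [C1‖L1]  x_C1² + (15/8)x_C1 − 1/4 = 0  ⇒  x_C1 = -2 or 1/8
2. [C1‖L2]  x_C1² + (35/12)x_C1 + 11/6 = 0  ⇒  x_C1 = -2 or -11/12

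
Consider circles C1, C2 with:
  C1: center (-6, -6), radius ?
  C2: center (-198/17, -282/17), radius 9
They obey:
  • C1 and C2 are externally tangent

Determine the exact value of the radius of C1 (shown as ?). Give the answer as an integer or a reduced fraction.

3

1. [ext C1·C2]  r_C1² + 18r_C1 − 63 = 0  ⇒  r_C1 = 3 (r>0 drops 1)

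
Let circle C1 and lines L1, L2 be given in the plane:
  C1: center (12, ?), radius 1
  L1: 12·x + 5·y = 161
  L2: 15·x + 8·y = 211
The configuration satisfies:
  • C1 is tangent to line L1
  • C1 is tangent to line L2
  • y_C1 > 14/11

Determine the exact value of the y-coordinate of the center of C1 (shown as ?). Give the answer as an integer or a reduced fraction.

6

1. [C1‖L1]  y_C1² − (34/5)y_C1 + 24/5 = 0  ⇒  y_C1 = 4/5 or 6
2. [C1‖L2]  y_C1² − (31/4)y_C1 + 21/2 = 0  ⇒  y_C1 = 7/4 or 6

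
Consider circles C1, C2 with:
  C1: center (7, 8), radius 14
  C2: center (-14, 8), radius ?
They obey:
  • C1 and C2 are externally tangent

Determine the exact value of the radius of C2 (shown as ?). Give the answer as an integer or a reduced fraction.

7

1. [ext C1·C2]  r_C2² + 28r_C2 − 245 = 0  ⇒  r_C2 = 7 (r>0 drops 1)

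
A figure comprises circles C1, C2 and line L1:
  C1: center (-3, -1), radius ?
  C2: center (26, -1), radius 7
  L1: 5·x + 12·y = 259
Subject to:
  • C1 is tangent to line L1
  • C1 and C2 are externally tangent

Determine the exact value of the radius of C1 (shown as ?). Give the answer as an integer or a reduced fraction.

1. [C1‖L1]  r_C1² − 484 = 0  ⇒  r_C1 = 22 (r>0 drops 1)
2. [ext C1·C2]  r_C1² + 14r_C1 − 792 = 0  ⇒  r_C1 = 22 (r>0 drops 1)

22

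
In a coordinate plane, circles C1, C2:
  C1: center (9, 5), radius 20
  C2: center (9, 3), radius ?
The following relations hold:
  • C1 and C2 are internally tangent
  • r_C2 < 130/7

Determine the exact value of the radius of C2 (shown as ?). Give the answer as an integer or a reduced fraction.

18

1. [int C1,C2]  r_C2² − 40r_C2 + 396 = 0  ⇒  r_C2 = 18 or 22
2. given r_C2 < 130/7: keep 18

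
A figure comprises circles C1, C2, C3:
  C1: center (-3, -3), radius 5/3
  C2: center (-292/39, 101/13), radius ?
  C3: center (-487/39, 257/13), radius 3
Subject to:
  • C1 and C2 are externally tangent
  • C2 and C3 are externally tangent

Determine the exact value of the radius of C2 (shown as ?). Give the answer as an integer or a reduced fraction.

1. [ext C1·C2]  r_C2² + (10/3)r_C2 − 400/3 = 0  ⇒  r_C2 = 10 (r>0 drops 1)
2. [ext C2·C3]  r_C2² + 6r_C2 − 160 = 0  ⇒  r_C2 = 10 (r>0 drops 1)

10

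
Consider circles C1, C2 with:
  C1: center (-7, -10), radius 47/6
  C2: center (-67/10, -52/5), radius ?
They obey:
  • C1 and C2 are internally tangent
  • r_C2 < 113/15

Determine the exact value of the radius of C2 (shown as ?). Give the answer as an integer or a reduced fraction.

1. [int C1,C2]  r_C2² − (47/3)r_C2 + 550/9 = 0  ⇒  r_C2 = 22/3 or 25/3
2. given r_C2 < 113/15: keep 22/3

22/3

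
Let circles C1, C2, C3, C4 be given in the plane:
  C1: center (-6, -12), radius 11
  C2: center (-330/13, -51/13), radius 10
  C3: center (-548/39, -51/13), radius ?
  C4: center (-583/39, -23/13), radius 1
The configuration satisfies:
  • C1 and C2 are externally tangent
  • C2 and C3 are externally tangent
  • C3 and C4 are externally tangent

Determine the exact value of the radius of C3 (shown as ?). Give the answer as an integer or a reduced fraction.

1. [ext C2·C3]  r_C3² + 20r_C3 − 256/9 = 0  ⇒  r_C3 = 4/3 (r>0 drops 1)
2. [ext C3·C4]  r_C3² + 2r_C3 − 40/9 = 0  ⇒  r_C3 = 4/3 (r>0 drops 1)

4/3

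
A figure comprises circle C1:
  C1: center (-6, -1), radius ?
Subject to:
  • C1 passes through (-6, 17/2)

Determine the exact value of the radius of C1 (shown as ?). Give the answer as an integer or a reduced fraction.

19/2

1. [C1∋P]  r_C1² − 361/4 = 0  ⇒  r_C1 = 19/2 (r>0 drops 1)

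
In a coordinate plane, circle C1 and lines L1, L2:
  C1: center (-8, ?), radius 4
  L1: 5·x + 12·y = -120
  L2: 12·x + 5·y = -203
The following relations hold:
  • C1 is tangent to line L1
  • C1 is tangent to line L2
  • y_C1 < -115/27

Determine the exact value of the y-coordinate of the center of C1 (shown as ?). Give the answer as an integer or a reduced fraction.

1. [C1‖L1]  y_C1² + (40/3)y_C1 + 77/3 = 0  ⇒  y_C1 = -11 or -7/3
2. [C1‖L2]  y_C1² + (214/5)y_C1 + 1749/5 = 0  ⇒  y_C1 = -159/5 or -11

-11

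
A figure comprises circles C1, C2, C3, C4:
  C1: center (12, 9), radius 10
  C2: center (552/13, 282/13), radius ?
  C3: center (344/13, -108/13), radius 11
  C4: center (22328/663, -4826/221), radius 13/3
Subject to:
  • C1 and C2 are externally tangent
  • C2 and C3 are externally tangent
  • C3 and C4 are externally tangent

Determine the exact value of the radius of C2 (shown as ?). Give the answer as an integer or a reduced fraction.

23

1. [ext C1·C2]  r_C2² + 20r_C2 − 989 = 0  ⇒  r_C2 = 23 (r>0 drops 1)
2. [ext C2·C3]  r_C2² + 22r_C2 − 1035 = 0  ⇒  r_C2 = 23 (r>0 drops 1)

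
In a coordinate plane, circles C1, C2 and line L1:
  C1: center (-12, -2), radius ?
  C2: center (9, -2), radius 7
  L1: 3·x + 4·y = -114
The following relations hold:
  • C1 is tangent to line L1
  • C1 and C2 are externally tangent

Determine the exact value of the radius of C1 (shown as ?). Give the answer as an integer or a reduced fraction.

1. [C1‖L1]  r_C1² − 196 = 0  ⇒  r_C1 = 14 (r>0 drops 1)
2. [ext C1·C2]  r_C1² + 14r_C1 − 392 = 0  ⇒  r_C1 = 14 (r>0 drops 1)

14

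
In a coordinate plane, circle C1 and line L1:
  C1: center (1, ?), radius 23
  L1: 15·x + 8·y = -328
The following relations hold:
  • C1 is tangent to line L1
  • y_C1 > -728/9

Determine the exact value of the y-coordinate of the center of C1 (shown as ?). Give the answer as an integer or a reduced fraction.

1. [C1‖L1]  y_C1² + (343/4)y_C1 − 1101/2 = 0  ⇒  y_C1 = -367/4 or 6
2. given y_C1 > -728/9: keep 6

6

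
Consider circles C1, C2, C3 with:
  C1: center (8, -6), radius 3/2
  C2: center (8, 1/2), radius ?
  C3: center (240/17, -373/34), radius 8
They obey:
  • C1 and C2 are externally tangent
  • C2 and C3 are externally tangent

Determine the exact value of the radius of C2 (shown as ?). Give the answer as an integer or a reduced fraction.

5

1. [ext C1·C2]  r_C2² + 3r_C2 − 40 = 0  ⇒  r_C2 = 5 (r>0 drops 1)
2. [ext C2·C3]  r_C2² + 16r_C2 − 105 = 0  ⇒  r_C2 = 5 (r>0 drops 1)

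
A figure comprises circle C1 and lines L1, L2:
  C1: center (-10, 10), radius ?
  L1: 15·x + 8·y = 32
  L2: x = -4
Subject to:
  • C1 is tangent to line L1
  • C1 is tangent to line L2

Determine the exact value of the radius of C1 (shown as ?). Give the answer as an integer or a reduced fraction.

1. [C1‖L1]  r_C1² − 36 = 0  ⇒  r_C1 = 6 (r>0 drops 1)
2. [C1‖L2]  r_C1² − 36 = 0  ⇒  r_C1 = 6 (r>0 drops 1)

6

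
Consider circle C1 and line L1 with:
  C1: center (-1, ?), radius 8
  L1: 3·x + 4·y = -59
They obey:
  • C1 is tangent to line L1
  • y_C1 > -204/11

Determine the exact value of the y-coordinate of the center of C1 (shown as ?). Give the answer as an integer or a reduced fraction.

1. [C1‖L1]  y_C1² + 28y_C1 + 96 = 0  ⇒  y_C1 = -24 or -4
2. given y_C1 > -204/11: keep -4

-4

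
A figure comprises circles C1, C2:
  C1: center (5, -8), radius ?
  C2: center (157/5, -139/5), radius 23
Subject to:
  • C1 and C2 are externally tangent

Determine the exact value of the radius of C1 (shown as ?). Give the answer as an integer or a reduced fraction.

10

1. [ext C1·C2]  r_C1² + 46r_C1 − 560 = 0  ⇒  r_C1 = 10 (r>0 drops 1)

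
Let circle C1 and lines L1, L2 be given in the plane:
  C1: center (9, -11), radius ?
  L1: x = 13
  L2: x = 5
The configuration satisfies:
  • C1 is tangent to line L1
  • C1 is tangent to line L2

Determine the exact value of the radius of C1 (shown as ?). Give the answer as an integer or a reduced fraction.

1. [C1‖L1]  r_C1² − 16 = 0  ⇒  r_C1 = 4 (r>0 drops 1)
2. [C1‖L2]  r_C1² − 16 = 0  ⇒  r_C1 = 4 (r>0 drops 1)

4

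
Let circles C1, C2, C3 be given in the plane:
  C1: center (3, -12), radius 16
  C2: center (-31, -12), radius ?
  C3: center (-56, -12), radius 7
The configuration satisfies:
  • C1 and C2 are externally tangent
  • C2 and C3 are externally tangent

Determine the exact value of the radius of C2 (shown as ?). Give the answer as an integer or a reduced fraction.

1. [ext C1·C2]  r_C2² + 32r_C2 − 900 = 0  ⇒  r_C2 = 18 (r>0 drops 1)
2. [ext C2·C3]  r_C2² + 14r_C2 − 576 = 0  ⇒  r_C2 = 18 (r>0 drops 1)

18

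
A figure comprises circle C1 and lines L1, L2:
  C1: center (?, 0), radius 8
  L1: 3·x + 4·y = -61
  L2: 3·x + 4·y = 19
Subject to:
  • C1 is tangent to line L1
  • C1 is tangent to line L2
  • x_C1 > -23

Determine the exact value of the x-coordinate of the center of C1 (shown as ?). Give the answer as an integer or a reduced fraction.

-7

1. [C1‖L1]  x_C1² + (122/3)x_C1 + 707/3 = 0  ⇒  x_C1 = -101/3 or -7
2. [C1‖L2]  x_C1² − (38/3)x_C1 − 413/3 = 0  ⇒  x_C1 = -7 or 59/3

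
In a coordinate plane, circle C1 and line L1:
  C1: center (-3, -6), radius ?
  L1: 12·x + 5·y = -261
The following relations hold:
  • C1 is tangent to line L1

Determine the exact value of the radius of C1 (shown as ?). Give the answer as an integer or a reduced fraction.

1. [C1‖L1]  r_C1² − 225 = 0  ⇒  r_C1 = 15 (r>0 drops 1)

15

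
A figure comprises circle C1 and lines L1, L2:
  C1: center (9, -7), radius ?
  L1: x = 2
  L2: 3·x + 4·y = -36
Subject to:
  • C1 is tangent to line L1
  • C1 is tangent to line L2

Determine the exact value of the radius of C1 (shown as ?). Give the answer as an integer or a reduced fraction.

7

1. [C1‖L1]  r_C1² − 49 = 0  ⇒  r_C1 = 7 (r>0 drops 1)
2. [C1‖L2]  r_C1² − 49 = 0  ⇒  r_C1 = 7 (r>0 drops 1)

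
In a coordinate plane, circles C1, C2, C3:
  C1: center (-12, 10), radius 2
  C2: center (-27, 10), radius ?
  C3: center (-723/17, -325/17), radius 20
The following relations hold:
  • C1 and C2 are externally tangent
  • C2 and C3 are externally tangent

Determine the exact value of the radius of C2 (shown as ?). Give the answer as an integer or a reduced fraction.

13

1. [ext C1·C2]  r_C2² + 4r_C2 − 221 = 0  ⇒  r_C2 = 13 (r>0 drops 1)
2. [ext C2·C3]  r_C2² + 40r_C2 − 689 = 0  ⇒  r_C2 = 13 (r>0 drops 1)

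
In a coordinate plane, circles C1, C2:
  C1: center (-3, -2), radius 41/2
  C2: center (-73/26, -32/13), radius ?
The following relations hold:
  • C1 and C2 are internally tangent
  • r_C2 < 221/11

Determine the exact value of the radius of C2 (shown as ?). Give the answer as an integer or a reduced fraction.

1. [int C1,C2]  r_C2² − 41r_C2 + 420 = 0  ⇒  r_C2 = 20 or 21
2. given r_C2 < 221/11: keep 20

20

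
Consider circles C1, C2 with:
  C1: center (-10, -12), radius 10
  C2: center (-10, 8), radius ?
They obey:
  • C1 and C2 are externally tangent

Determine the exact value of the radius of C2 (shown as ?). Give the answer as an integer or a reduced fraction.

1. [ext C1·C2]  r_C2² + 20r_C2 − 300 = 0  ⇒  r_C2 = 10 (r>0 drops 1)

10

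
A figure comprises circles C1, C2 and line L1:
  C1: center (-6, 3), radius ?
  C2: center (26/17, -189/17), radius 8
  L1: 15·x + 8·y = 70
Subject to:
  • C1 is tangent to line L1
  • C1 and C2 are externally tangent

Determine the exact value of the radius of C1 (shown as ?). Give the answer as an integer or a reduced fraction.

1. [C1‖L1]  r_C1² − 64 = 0  ⇒  r_C1 = 8 (r>0 drops 1)
2. [ext C1·C2]  r_C1² + 16r_C1 − 192 = 0  ⇒  r_C1 = 8 (r>0 drops 1)

8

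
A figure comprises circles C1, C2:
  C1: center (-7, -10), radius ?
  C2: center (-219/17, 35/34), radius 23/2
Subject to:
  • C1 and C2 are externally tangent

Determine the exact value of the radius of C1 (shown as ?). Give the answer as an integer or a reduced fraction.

1. [ext C1·C2]  r_C1² + 23r_C1 − 24 = 0  ⇒  r_C1 = 1 (r>0 drops 1)

1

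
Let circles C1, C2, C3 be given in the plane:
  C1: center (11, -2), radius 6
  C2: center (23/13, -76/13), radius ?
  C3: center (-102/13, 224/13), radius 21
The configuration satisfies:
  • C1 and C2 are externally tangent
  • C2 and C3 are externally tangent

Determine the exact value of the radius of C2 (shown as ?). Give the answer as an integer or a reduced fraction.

4

1. [ext C1·C2]  r_C2² + 12r_C2 − 64 = 0  ⇒  r_C2 = 4 (r>0 drops 1)
2. [ext C2·C3]  r_C2² + 42r_C2 − 184 = 0  ⇒  r_C2 = 4 (r>0 drops 1)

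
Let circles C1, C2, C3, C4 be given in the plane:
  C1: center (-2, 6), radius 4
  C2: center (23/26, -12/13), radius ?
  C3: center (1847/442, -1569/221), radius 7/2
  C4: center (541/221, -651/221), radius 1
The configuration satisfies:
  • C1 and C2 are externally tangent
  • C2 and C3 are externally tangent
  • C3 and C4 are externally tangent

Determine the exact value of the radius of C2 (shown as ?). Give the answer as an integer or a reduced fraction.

7/2

1. [ext C1·C2]  r_C2² + 8r_C2 − 161/4 = 0  ⇒  r_C2 = 7/2 (r>0 drops 1)
2. [ext C2·C3]  r_C2² + 7r_C2 − 147/4 = 0  ⇒  r_C2 = 7/2 (r>0 drops 1)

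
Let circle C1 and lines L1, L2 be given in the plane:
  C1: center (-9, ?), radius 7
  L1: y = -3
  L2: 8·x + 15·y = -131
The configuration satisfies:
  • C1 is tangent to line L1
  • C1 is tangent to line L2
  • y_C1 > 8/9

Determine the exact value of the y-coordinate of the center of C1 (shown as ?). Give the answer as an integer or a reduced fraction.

4

1. [C1‖L1]  y_C1² + 6y_C1 − 40 = 0  ⇒  y_C1 = -10 or 4
2. [C1‖L2]  y_C1² + (118/15)y_C1 − 712/15 = 0  ⇒  y_C1 = -178/15 or 4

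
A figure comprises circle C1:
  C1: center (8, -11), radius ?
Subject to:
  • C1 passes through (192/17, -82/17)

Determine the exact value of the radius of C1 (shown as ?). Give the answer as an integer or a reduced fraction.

7

1. [C1∋P]  r_C1² − 49 = 0  ⇒  r_C1 = 7 (r>0 drops 1)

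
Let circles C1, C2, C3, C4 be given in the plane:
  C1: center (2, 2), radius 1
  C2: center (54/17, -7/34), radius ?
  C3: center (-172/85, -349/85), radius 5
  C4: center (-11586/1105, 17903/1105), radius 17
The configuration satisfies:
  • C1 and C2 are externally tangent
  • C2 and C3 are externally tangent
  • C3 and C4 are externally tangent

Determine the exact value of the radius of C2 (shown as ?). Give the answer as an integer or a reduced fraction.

3/2

1. [ext C1·C2]  r_C2² + 2r_C2 − 21/4 = 0  ⇒  r_C2 = 3/2 (r>0 drops 1)
2. [ext C2·C3]  r_C2² + 10r_C2 − 69/4 = 0  ⇒  r_C2 = 3/2 (r>0 drops 1)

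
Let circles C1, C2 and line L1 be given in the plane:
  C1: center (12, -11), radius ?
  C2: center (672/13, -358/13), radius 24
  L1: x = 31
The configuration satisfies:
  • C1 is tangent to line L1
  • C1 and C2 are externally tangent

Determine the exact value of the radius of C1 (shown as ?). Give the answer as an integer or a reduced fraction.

1. [C1‖L1]  r_C1² − 361 = 0  ⇒  r_C1 = 19 (r>0 drops 1)
2. [ext C1·C2]  r_C1² + 48r_C1 − 1273 = 0  ⇒  r_C1 = 19 (r>0 drops 1)

19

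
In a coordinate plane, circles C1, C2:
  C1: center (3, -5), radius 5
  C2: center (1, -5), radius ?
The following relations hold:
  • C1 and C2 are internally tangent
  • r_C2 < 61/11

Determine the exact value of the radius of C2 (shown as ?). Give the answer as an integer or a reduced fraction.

1. [int C1,C2]  r_C2² − 10r_C2 + 21 = 0  ⇒  r_C2 = 3 or 7
2. given r_C2 < 61/11: keep 3

3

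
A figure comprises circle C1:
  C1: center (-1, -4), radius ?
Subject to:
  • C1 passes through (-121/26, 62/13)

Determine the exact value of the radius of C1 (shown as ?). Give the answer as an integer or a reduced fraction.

1. [C1∋P]  r_C1² − 361/4 = 0  ⇒  r_C1 = 19/2 (r>0 drops 1)

19/2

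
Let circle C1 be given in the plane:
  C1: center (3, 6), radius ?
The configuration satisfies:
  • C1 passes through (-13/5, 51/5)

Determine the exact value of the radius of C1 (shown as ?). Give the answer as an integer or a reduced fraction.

1. [C1∋P]  r_C1² − 49 = 0  ⇒  r_C1 = 7 (r>0 drops 1)

7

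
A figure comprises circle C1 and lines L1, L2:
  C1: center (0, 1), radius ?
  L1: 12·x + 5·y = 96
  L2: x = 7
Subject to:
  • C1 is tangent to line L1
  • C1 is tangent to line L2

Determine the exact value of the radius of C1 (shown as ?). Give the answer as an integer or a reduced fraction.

1. [C1‖L1]  r_C1² − 49 = 0  ⇒  r_C1 = 7 (r>0 drops 1)
2. [C1‖L2]  r_C1² − 49 = 0  ⇒  r_C1 = 7 (r>0 drops 1)

7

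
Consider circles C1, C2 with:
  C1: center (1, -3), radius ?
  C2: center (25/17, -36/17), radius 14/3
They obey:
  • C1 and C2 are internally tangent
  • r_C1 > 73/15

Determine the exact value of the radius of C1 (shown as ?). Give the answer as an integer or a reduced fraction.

17/3

1. [int C1,C2]  r_C1² − (28/3)r_C1 + 187/9 = 0  ⇒  r_C1 = 11/3 or 17/3
2. given r_C1 > 73/15: keep 17/3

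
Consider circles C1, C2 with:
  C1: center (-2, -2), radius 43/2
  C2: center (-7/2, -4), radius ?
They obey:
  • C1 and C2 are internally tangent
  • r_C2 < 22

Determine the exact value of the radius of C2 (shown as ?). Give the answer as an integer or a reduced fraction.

1. [int C1,C2]  r_C2² − 43r_C2 + 456 = 0  ⇒  r_C2 = 19 or 24
2. given r_C2 < 22: keep 19

19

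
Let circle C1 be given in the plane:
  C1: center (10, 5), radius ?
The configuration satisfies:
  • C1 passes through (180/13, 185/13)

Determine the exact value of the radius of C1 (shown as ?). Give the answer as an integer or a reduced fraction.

1. [C1∋P]  r_C1² − 100 = 0  ⇒  r_C1 = 10 (r>0 drops 1)

10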